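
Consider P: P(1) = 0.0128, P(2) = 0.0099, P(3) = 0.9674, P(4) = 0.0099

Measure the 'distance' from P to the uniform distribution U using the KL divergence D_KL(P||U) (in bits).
1.7414 bits

U(i) = 1/4 for all i

D_KL(P||U) = Σ P(x) log₂(P(x) / (1/4))
           = Σ P(x) log₂(P(x)) + log₂(4)
           = log₂(4) - H(P)

H(P) = -Σ P(x) log₂(P(x)):
  -P(1)·log₂(P(1)) = -(0.0128)·log₂(0.0128) = 0.08048
  -P(2)·log₂(P(2)) = -(0.0099)·log₂(0.0099) = 0.06592
  -P(3)·log₂(P(3)) = -(0.9674)·log₂(0.9674) = 0.04626
  -P(4)·log₂(P(4)) = -(0.0099)·log₂(0.0099) = 0.06592
H(P) = 0.08048 + 0.06592 + 0.04626 + 0.06592 = 0.25858 bits

log₂(4) = 2.00000 bits

D_KL(P||U) = 2.00000 - 0.25858 = 1.74142 ≈ 1.7414 bits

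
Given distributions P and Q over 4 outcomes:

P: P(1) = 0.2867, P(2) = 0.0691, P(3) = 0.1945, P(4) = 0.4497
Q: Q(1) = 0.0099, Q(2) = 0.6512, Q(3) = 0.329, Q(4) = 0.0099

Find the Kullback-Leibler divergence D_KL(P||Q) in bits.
3.4969 bits

D_KL(P||Q) = Σ P(x) log₂(P(x)/Q(x))

Computing term by term:
  P(1)·log₂(P(1)/Q(1)) = 0.2867·log₂(0.2867/0.0099) = 1.39221
  P(2)·log₂(P(2)/Q(2)) = 0.0691·log₂(0.0691/0.6512) = -0.22363
  P(3)·log₂(P(3)/Q(3)) = 0.1945·log₂(0.1945/0.329) = -0.14749
  P(4)·log₂(P(4)/Q(4)) = 0.4497·log₂(0.4497/0.0099) = 2.47577

D_KL(P||Q) = 1.39221 - 0.22363 - 0.14749 + 2.47577 = 3.49686 ≈ 3.4969 bits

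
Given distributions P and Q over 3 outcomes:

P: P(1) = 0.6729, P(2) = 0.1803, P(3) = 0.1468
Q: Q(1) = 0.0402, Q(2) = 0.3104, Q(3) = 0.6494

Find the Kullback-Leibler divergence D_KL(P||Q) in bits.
2.2792 bits

D_KL(P||Q) = Σ P(x) log₂(P(x)/Q(x))

Computing term by term:
  P(1)·log₂(P(1)/Q(1)) = 0.6729·log₂(0.6729/0.0402) = 2.73542
  P(2)·log₂(P(2)/Q(2)) = 0.1803·log₂(0.1803/0.3104) = -0.14131
  P(3)·log₂(P(3)/Q(3)) = 0.1468·log₂(0.1468/0.6494) = -0.31492

D_KL(P||Q) = 2.73542 - 0.14131 - 0.31492 = 2.27919 ≈ 2.2792 bits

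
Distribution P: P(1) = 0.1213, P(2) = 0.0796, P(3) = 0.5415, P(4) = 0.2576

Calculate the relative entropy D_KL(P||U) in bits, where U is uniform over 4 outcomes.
0.3569 bits

U(i) = 1/4 for all i

D_KL(P||U) = Σ P(x) log₂(P(x) / (1/4))
           = Σ P(x) log₂(P(x)) + log₂(4)
           = log₂(4) - H(P)

H(P) = -Σ P(x) log₂(P(x)):
  -P(1)·log₂(P(1)) = -(0.1213)·log₂(0.1213) = 0.36916
  -P(2)·log₂(P(2)) = -(0.0796)·log₂(0.0796) = 0.29063
  -P(3)·log₂(P(3)) = -(0.5415)·log₂(0.5415) = 0.47921
  -P(4)·log₂(P(4)) = -(0.2576)·log₂(0.2576) = 0.50407
H(P) = 0.36916 + 0.29063 + 0.47921 + 0.50407 = 1.64307 bits

log₂(4) = 2.00000 bits

D_KL(P||U) = 2.00000 - 1.64307 = 0.35693 ≈ 0.3569 bits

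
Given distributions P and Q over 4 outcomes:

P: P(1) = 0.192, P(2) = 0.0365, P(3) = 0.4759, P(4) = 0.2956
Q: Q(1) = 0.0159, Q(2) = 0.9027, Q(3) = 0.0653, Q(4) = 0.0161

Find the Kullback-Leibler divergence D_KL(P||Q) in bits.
3.1259 bits

D_KL(P||Q) = Σ P(x) log₂(P(x)/Q(x))

Computing term by term:
  P(1)·log₂(P(1)/Q(1)) = 0.192·log₂(0.192/0.0159) = 0.69005
  P(2)·log₂(P(2)/Q(2)) = 0.0365·log₂(0.0365/0.9027) = -0.16893
  P(3)·log₂(P(3)/Q(3)) = 0.4759·log₂(0.4759/0.0653) = 1.36369
  P(4)·log₂(P(4)/Q(4)) = 0.2956·log₂(0.2956/0.0161) = 1.24108

D_KL(P||Q) = 0.69005 - 0.16893 + 1.36369 + 1.24108 = 3.12589 ≈ 3.1259 bits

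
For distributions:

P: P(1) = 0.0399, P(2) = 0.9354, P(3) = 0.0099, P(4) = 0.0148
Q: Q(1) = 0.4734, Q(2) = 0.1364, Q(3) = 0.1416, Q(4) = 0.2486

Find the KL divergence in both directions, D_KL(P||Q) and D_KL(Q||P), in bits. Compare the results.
D_KL(P||Q) = 2.3577 bits, D_KL(Q||P) = 2.8658 bits. D_KL(Q||P) is larger than D_KL(P||Q) by 0.5081 bits; the two directions differ.

D_KL(P||Q) = Σ P(x) log₂(P(x)/Q(x))

Computing term by term:
  P(1)·log₂(P(1)/Q(1)) = 0.0399·log₂(0.0399/0.4734) = -0.14239
  P(2)·log₂(P(2)/Q(2)) = 0.9354·log₂(0.9354/0.1364) = 2.59830
  P(3)·log₂(P(3)/Q(3)) = 0.0099·log₂(0.0099/0.1416) = -0.03800
  P(4)·log₂(P(4)/Q(4)) = 0.0148·log₂(0.0148/0.2486) = -0.06024

D_KL(P||Q) = -0.14239 + 2.59830 - 0.03800 - 0.06024 = 2.35767 ≈ 2.3577 bits

D_KL(Q||P) = Σ Q(x) log₂(Q(x)/P(x))

Computing term by term:
  Q(1)·log₂(Q(1)/P(1)) = 0.4734·log₂(0.4734/0.0399) = 1.68937
  Q(2)·log₂(Q(2)/P(2)) = 0.1364·log₂(0.1364/0.9354) = -0.37888
  Q(3)·log₂(Q(3)/P(3)) = 0.1416·log₂(0.1416/0.0099) = 0.54350
  Q(4)·log₂(Q(4)/P(4)) = 0.2486·log₂(0.2486/0.0148) = 1.01184

D_KL(Q||P) = 1.68937 - 0.37888 + 0.54350 + 1.01184 = 2.86583 ≈ 2.8658 bits

These are NOT equal (difference: 0.5081 bits). KL divergence is asymmetric: D_KL(P||Q) ≠ D_KL(Q||P) in general.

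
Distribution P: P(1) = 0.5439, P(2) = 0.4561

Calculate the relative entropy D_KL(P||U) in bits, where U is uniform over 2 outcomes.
0.0056 bits

U(i) = 1/2 for all i

D_KL(P||U) = Σ P(x) log₂(P(x) / (1/2))
           = Σ P(x) log₂(P(x)) + log₂(2)
           = log₂(2) - H(P)

H(P) = -Σ P(x) log₂(P(x)):
  -P(1)·log₂(P(1)) = -(0.5439)·log₂(0.5439) = 0.47786
  -P(2)·log₂(P(2)) = -(0.4561)·log₂(0.4561) = 0.51657
H(P) = 0.47786 + 0.51657 = 0.99443 bits

log₂(2) = 1.00000 bits

D_KL(P||U) = 1.00000 - 0.99443 = 0.00557 ≈ 0.0056 bits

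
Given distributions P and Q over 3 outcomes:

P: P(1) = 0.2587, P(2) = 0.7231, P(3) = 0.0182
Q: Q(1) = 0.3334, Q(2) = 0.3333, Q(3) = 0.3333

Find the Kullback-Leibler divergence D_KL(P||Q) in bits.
0.6369 bits

D_KL(P||Q) = Σ P(x) log₂(P(x)/Q(x))

Computing term by term:
  P(1)·log₂(P(1)/Q(1)) = 0.2587·log₂(0.2587/0.3334) = -0.09468
  P(2)·log₂(P(2)/Q(2)) = 0.7231·log₂(0.7231/0.3333) = 0.80797
  P(3)·log₂(P(3)/Q(3)) = 0.0182·log₂(0.0182/0.3333) = -0.07635

D_KL(P||Q) = -0.09468 + 0.80797 - 0.07635 = 0.63694 ≈ 0.6369 bits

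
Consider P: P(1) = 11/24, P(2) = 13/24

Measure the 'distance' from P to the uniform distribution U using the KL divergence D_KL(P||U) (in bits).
0.0050 bits

U(i) = 1/2 for all i

D_KL(P||U) = Σ P(x) log₂(P(x) / (1/2))
           = Σ P(x) log₂(P(x)) + log₂(2)
           = log₂(2) - H(P)

H(P) = -Σ P(x) log₂(P(x)):
  -P(1)·log₂(P(1)) = -(11/24)·log₂(11/24) = 0.51587
  -P(2)·log₂(P(2)) = -(13/24)·log₂(13/24) = 0.47912
H(P) = 0.51587 + 0.47912 = 0.99499 bits

log₂(2) = 1.00000 bits

D_KL(P||U) = 1.00000 - 0.99499 = 0.00501 ≈ 0.0050 bits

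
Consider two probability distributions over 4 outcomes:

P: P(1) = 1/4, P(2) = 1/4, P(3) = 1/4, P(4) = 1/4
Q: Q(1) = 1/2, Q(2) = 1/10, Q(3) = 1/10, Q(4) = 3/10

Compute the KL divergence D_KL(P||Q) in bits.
0.3452 bits

D_KL(P||Q) = Σ P(x) log₂(P(x)/Q(x))

Computing term by term:
  P(1)·log₂(P(1)/Q(1)) = (1/4)·log₂((1/4)/(1/2)) = -0.25000
  P(2)·log₂(P(2)/Q(2)) = (1/4)·log₂((1/4)/(1/10)) = 0.33048
  P(3)·log₂(P(3)/Q(3)) = (1/4)·log₂((1/4)/(1/10)) = 0.33048
  P(4)·log₂(P(4)/Q(4)) = (1/4)·log₂((1/4)/(3/10)) = -0.06576

D_KL(P||Q) = -0.25000 + 0.33048 + 0.33048 - 0.06576 = 0.34520 ≈ 0.3452 bits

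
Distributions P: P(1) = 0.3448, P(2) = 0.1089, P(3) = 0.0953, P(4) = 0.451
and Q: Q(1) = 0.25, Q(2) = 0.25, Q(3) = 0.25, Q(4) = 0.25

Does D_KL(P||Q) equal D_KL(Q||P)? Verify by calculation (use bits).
D_KL(P||Q) = 0.2807 bits, D_KL(Q||P) = 0.3188 bits. No — D_KL(P||Q) ≠ D_KL(Q||P) for this pair.

D_KL(P||Q) = Σ P(x) log₂(P(x)/Q(x))

Computing term by term:
  P(1)·log₂(P(1)/Q(1)) = 0.3448·log₂(0.3448/0.25) = 0.15993
  P(2)·log₂(P(2)/Q(2)) = 0.1089·log₂(0.1089/0.25) = -0.13056
  P(3)·log₂(P(3)/Q(3)) = 0.0953·log₂(0.0953/0.25) = -0.13260
  P(4)·log₂(P(4)/Q(4)) = 0.451·log₂(0.451/0.25) = 0.38389

D_KL(P||Q) = 0.15993 - 0.13056 - 0.13260 + 0.38389 = 0.28066 ≈ 0.2807 bits

D_KL(Q||P) = Σ Q(x) log₂(Q(x)/P(x))

Computing term by term:
  Q(1)·log₂(Q(1)/P(1)) = 0.25·log₂(0.25/0.3448) = -0.11596
  Q(2)·log₂(Q(2)/P(2)) = 0.25·log₂(0.25/0.1089) = 0.29973
  Q(3)·log₂(Q(3)/P(3)) = 0.25·log₂(0.25/0.0953) = 0.34784
  Q(4)·log₂(Q(4)/P(4)) = 0.25·log₂(0.25/0.451) = -0.21280

D_KL(Q||P) = -0.11596 + 0.29973 + 0.34784 - 0.21280 = 0.31881 ≈ 0.3188 bits

These are NOT equal (difference: 0.0381 bits). KL divergence is asymmetric: D_KL(P||Q) ≠ D_KL(Q||P) in general.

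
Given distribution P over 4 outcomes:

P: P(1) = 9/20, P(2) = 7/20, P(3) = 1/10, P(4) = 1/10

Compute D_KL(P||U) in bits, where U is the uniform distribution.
0.2871 bits

U(i) = 1/4 for all i

D_KL(P||U) = Σ P(x) log₂(P(x) / (1/4))
           = Σ P(x) log₂(P(x)) + log₂(4)
           = log₂(4) - H(P)

H(P) = -Σ P(x) log₂(P(x)):
  -P(1)·log₂(P(1)) = -(9/20)·log₂(9/20) = 0.51840
  -P(2)·log₂(P(2)) = -(7/20)·log₂(7/20) = 0.53010
  -P(3)·log₂(P(3)) = -(1/10)·log₂(1/10) = 0.33219
  -P(4)·log₂(P(4)) = -(1/10)·log₂(1/10) = 0.33219
H(P) = 0.51840 + 0.53010 + 0.33219 + 0.33219 = 1.71288 bits

log₂(4) = 2.00000 bits

D_KL(P||U) = 2.00000 - 1.71288 = 0.28712 ≈ 0.2871 bits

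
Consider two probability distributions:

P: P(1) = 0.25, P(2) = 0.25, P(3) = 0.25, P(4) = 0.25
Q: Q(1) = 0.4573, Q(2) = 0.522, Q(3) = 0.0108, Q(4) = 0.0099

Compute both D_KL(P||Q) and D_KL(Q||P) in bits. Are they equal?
D_KL(P||Q) = 1.8145 bits, D_KL(Q||P) = 0.8578 bits. No, they are not equal.

D_KL(P||Q) = Σ P(x) log₂(P(x)/Q(x))

Computing term by term:
  P(1)·log₂(P(1)/Q(1)) = 0.25·log₂(0.25/0.4573) = -0.21780
  P(2)·log₂(P(2)/Q(2)) = 0.25·log₂(0.25/0.522) = -0.26553
  P(3)·log₂(P(3)/Q(3)) = 0.25·log₂(0.25/0.0108) = 1.13321
  P(4)·log₂(P(4)/Q(4)) = 0.25·log₂(0.25/0.0099) = 1.16459

D_KL(P||Q) = -0.21780 - 0.26553 + 1.13321 + 1.16459 = 1.81447 ≈ 1.8145 bits

D_KL(Q||P) = Σ Q(x) log₂(Q(x)/P(x))

Computing term by term:
  Q(1)·log₂(Q(1)/P(1)) = 0.4573·log₂(0.4573/0.25) = 0.39841
  Q(2)·log₂(Q(2)/P(2)) = 0.522·log₂(0.522/0.25) = 0.55443
  Q(3)·log₂(Q(3)/P(3)) = 0.0108·log₂(0.0108/0.25) = -0.04895
  Q(4)·log₂(Q(4)/P(4)) = 0.0099·log₂(0.0099/0.25) = -0.04612

D_KL(Q||P) = 0.39841 + 0.55443 - 0.04895 - 0.04612 = 0.85777 ≈ 0.8578 bits

These are NOT equal (difference: 0.9567 bits). KL divergence is asymmetric: D_KL(P||Q) ≠ D_KL(Q||P) in general.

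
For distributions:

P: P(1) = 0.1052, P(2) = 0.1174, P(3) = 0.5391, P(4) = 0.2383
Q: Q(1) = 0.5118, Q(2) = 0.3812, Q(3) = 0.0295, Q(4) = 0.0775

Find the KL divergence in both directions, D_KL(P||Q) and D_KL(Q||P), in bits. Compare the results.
D_KL(P||Q) = 2.2064 bits, D_KL(Q||P) = 1.5666 bits. D_KL(P||Q) is larger than D_KL(Q||P) by 0.6398 bits; the two directions differ.

D_KL(P||Q) = Σ P(x) log₂(P(x)/Q(x))

Computing term by term:
  P(1)·log₂(P(1)/Q(1)) = 0.1052·log₂(0.1052/0.5118) = -0.24011
  P(2)·log₂(P(2)/Q(2)) = 0.1174·log₂(0.1174/0.3812) = -0.19948
  P(3)·log₂(P(3)/Q(3)) = 0.5391·log₂(0.5391/0.0295) = 2.25978
  P(4)·log₂(P(4)/Q(4)) = 0.2383·log₂(0.2383/0.0775) = 0.38617

D_KL(P||Q) = -0.24011 - 0.19948 + 2.25978 + 0.38617 = 2.20636 ≈ 2.2064 bits

D_KL(Q||P) = Σ Q(x) log₂(Q(x)/P(x))

Computing term by term:
  Q(1)·log₂(Q(1)/P(1)) = 0.5118·log₂(0.5118/0.1052) = 1.16816
  Q(2)·log₂(Q(2)/P(2)) = 0.3812·log₂(0.3812/0.1174) = 0.64770
  Q(3)·log₂(Q(3)/P(3)) = 0.0295·log₂(0.0295/0.5391) = -0.12366
  Q(4)·log₂(Q(4)/P(4)) = 0.0775·log₂(0.0775/0.2383) = -0.12559

D_KL(Q||P) = 1.16816 + 0.64770 - 0.12366 - 0.12559 = 1.56661 ≈ 1.5666 bits

These are NOT equal (difference: 0.6398 bits). KL divergence is asymmetric: D_KL(P||Q) ≠ D_KL(Q||P) in general.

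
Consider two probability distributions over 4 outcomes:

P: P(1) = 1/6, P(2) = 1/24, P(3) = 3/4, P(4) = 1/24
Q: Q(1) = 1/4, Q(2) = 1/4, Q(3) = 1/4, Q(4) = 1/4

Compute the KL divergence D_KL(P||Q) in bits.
0.8758 bits

D_KL(P||Q) = Σ P(x) log₂(P(x)/Q(x))

Computing term by term:
  P(1)·log₂(P(1)/Q(1)) = (1/6)·log₂((1/6)/(1/4)) = -0.09749
  P(2)·log₂(P(2)/Q(2)) = (1/24)·log₂((1/24)/(1/4)) = -0.10771
  P(3)·log₂(P(3)/Q(3)) = (3/4)·log₂((3/4)/(1/4)) = 1.18872
  P(4)·log₂(P(4)/Q(4)) = (1/24)·log₂((1/24)/(1/4)) = -0.10771

D_KL(P||Q) = -0.09749 - 0.10771 + 1.18872 - 0.10771 = 0.87581 ≈ 0.8758 bits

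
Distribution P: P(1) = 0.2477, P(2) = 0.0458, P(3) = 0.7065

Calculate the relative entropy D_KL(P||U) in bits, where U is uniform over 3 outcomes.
0.5284 bits

U(i) = 1/3 for all i

D_KL(P||U) = Σ P(x) log₂(P(x) / (1/3))
           = Σ P(x) log₂(P(x)) + log₂(3)
           = log₂(3) - H(P)

H(P) = -Σ P(x) log₂(P(x)):
  -P(1)·log₂(P(1)) = -(0.2477)·log₂(0.2477) = 0.49870
  -P(2)·log₂(P(2)) = -(0.0458)·log₂(0.0458) = 0.20374
  -P(3)·log₂(P(3)) = -(0.7065)·log₂(0.7065) = 0.35413
H(P) = 0.49870 + 0.20374 + 0.35413 = 1.05657 bits

log₂(3) = 1.58496 bits

D_KL(P||U) = 1.58496 - 1.05657 = 0.52839 ≈ 0.5284 bits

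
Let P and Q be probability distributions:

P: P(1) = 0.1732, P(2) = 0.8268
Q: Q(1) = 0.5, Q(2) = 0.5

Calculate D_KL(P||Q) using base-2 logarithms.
0.3350 bits

D_KL(P||Q) = Σ P(x) log₂(P(x)/Q(x))

Computing term by term:
  P(1)·log₂(P(1)/Q(1)) = 0.1732·log₂(0.1732/0.5) = -0.26491
  P(2)·log₂(P(2)/Q(2)) = 0.8268·log₂(0.8268/0.5) = 0.59993

D_KL(P||Q) = -0.26491 + 0.59993 = 0.33502 ≈ 0.3350 bits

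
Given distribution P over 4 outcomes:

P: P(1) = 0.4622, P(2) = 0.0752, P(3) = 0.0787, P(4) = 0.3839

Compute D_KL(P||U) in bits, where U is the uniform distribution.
0.3858 bits

U(i) = 1/4 for all i

D_KL(P||U) = Σ P(x) log₂(P(x) / (1/4))
           = Σ P(x) log₂(P(x)) + log₂(4)
           = log₂(4) - H(P)

H(P) = -Σ P(x) log₂(P(x)):
  -P(1)·log₂(P(1)) = -(0.4622)·log₂(0.4622) = 0.51462
  -P(2)·log₂(P(2)) = -(0.0752)·log₂(0.0752) = 0.28073
  -P(3)·log₂(P(3)) = -(0.0787)·log₂(0.0787) = 0.28863
  -P(4)·log₂(P(4)) = -(0.3839)·log₂(0.3839) = 0.53024
H(P) = 0.51462 + 0.28073 + 0.28863 + 0.53024 = 1.61422 bits

log₂(4) = 2.00000 bits

D_KL(P||U) = 2.00000 - 1.61422 = 0.38578 ≈ 0.3858 bits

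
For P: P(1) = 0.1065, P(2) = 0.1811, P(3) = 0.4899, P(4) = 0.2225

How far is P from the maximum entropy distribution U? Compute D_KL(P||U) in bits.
0.2227 bits

U(i) = 1/4 for all i

D_KL(P||U) = Σ P(x) log₂(P(x) / (1/4))
           = Σ P(x) log₂(P(x)) + log₂(4)
           = log₂(4) - H(P)

H(P) = -Σ P(x) log₂(P(x)):
  -P(1)·log₂(P(1)) = -(0.1065)·log₂(0.1065) = 0.34411
  -P(2)·log₂(P(2)) = -(0.1811)·log₂(0.1811) = 0.44644
  -P(3)·log₂(P(3)) = -(0.4899)·log₂(0.4899) = 0.50432
  -P(4)·log₂(P(4)) = -(0.2225)·log₂(0.2225) = 0.48241
H(P) = 0.34411 + 0.44644 + 0.50432 + 0.48241 = 1.77728 bits

log₂(4) = 2.00000 bits

D_KL(P||U) = 2.00000 - 1.77728 = 0.22272 ≈ 0.2227 bits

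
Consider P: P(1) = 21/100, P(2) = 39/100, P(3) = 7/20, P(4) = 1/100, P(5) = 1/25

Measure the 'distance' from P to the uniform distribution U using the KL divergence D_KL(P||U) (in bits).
0.5370 bits

U(i) = 1/5 for all i

D_KL(P||U) = Σ P(x) log₂(P(x) / (1/5))
           = Σ P(x) log₂(P(x)) + log₂(5)
           = log₂(5) - H(P)

H(P) = -Σ P(x) log₂(P(x)):
  -P(1)·log₂(P(1)) = -(21/100)·log₂(21/100) = 0.47282
  -P(2)·log₂(P(2)) = -(39/100)·log₂(39/100) = 0.52980
  -P(3)·log₂(P(3)) = -(7/20)·log₂(7/20) = 0.53010
  -P(4)·log₂(P(4)) = -(1/100)·log₂(1/100) = 0.06644
  -P(5)·log₂(P(5)) = -(1/25)·log₂(1/25) = 0.18575
H(P) = 0.47282 + 0.52980 + 0.53010 + 0.06644 + 0.18575 = 1.78491 bits

log₂(5) = 2.32193 bits

D_KL(P||U) = 2.32193 - 1.78491 = 0.53702 ≈ 0.5370 bits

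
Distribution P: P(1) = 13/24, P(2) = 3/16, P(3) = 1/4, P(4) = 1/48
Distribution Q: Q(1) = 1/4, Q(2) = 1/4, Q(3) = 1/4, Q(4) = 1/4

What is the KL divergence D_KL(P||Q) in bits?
0.4517 bits

D_KL(P||Q) = Σ P(x) log₂(P(x)/Q(x))

Computing term by term:
  P(1)·log₂(P(1)/Q(1)) = (13/24)·log₂((13/24)/(1/4)) = 0.60422
  P(2)·log₂(P(2)/Q(2)) = (3/16)·log₂((3/16)/(1/4)) = -0.07782
  P(3)·log₂(P(3)/Q(3)) = (1/4)·log₂((1/4)/(1/4)) = 0.00000
  P(4)·log₂(P(4)/Q(4)) = (1/48)·log₂((1/48)/(1/4)) = -0.07469

D_KL(P||Q) = 0.60422 - 0.07782 + 0.00000 - 0.07469 = 0.45171 ≈ 0.4517 bits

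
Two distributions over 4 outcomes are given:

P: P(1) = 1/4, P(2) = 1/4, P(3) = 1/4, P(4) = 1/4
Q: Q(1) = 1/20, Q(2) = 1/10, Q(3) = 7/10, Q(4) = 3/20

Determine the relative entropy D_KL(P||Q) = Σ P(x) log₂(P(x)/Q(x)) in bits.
0.7238 bits

D_KL(P||Q) = Σ P(x) log₂(P(x)/Q(x))

Computing term by term:
  P(1)·log₂(P(1)/Q(1)) = (1/4)·log₂((1/4)/(1/20)) = 0.58048
  P(2)·log₂(P(2)/Q(2)) = (1/4)·log₂((1/4)/(1/10)) = 0.33048
  P(3)·log₂(P(3)/Q(3)) = (1/4)·log₂((1/4)/(7/10)) = -0.37136
  P(4)·log₂(P(4)/Q(4)) = (1/4)·log₂((1/4)/(3/20)) = 0.18424

D_KL(P||Q) = 0.58048 + 0.33048 - 0.37136 + 0.18424 = 0.72384 ≈ 0.7238 bits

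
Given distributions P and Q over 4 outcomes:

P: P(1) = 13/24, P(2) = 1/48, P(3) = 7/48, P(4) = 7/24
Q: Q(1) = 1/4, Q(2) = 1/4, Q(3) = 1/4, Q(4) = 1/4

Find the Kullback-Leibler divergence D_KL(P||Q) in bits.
0.4810 bits

D_KL(P||Q) = Σ P(x) log₂(P(x)/Q(x))

Computing term by term:
  P(1)·log₂(P(1)/Q(1)) = (13/24)·log₂((13/24)/(1/4)) = 0.60422
  P(2)·log₂(P(2)/Q(2)) = (1/48)·log₂((1/48)/(1/4)) = -0.07469
  P(3)·log₂(P(3)/Q(3)) = (7/48)·log₂((7/48)/(1/4)) = -0.11340
  P(4)·log₂(P(4)/Q(4)) = (7/24)·log₂((7/24)/(1/4)) = 0.06486

D_KL(P||Q) = 0.60422 - 0.07469 - 0.11340 + 0.06486 = 0.48099 ≈ 0.4810 bits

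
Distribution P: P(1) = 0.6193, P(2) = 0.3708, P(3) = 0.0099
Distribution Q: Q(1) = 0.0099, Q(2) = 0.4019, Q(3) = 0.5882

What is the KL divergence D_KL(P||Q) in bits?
3.5940 bits

D_KL(P||Q) = Σ P(x) log₂(P(x)/Q(x))

Computing term by term:
  P(1)·log₂(P(1)/Q(1)) = 0.6193·log₂(0.6193/0.0099) = 3.69540
  P(2)·log₂(P(2)/Q(2)) = 0.3708·log₂(0.3708/0.4019) = -0.04309
  P(3)·log₂(P(3)/Q(3)) = 0.0099·log₂(0.0099/0.5882) = -0.05834

D_KL(P||Q) = 3.69540 - 0.04309 - 0.05834 = 3.59397 ≈ 3.5940 bits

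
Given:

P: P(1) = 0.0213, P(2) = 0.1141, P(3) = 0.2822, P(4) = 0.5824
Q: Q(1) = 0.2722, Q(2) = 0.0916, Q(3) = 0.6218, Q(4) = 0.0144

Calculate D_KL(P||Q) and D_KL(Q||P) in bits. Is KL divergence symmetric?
D_KL(P||Q) = 2.7450 bits, D_KL(Q||P) = 1.6033 bits. No, KL divergence is not symmetric.

D_KL(P||Q) = Σ P(x) log₂(P(x)/Q(x))

Computing term by term:
  P(1)·log₂(P(1)/Q(1)) = 0.0213·log₂(0.0213/0.2722) = -0.07829
  P(2)·log₂(P(2)/Q(2)) = 0.1141·log₂(0.1141/0.0916) = 0.03616
  P(3)·log₂(P(3)/Q(3)) = 0.2822·log₂(0.2822/0.6218) = -0.32163
  P(4)·log₂(P(4)/Q(4)) = 0.5824·log₂(0.5824/0.0144) = 3.10878

D_KL(P||Q) = -0.07829 + 0.03616 - 0.32163 + 3.10878 = 2.74502 ≈ 2.7450 bits

D_KL(Q||P) = Σ Q(x) log₂(Q(x)/P(x))

Computing term by term:
  Q(1)·log₂(Q(1)/P(1)) = 0.2722·log₂(0.2722/0.0213) = 1.00054
  Q(2)·log₂(Q(2)/P(2)) = 0.0916·log₂(0.0916/0.1141) = -0.02903
  Q(3)·log₂(Q(3)/P(3)) = 0.6218·log₂(0.6218/0.2822) = 0.70869
  Q(4)·log₂(Q(4)/P(4)) = 0.0144·log₂(0.0144/0.5824) = -0.07687

D_KL(Q||P) = 1.00054 - 0.02903 + 0.70869 - 0.07687 = 1.60333 ≈ 1.6033 bits

These are NOT equal (difference: 1.1417 bits). KL divergence is asymmetric: D_KL(P||Q) ≠ D_KL(Q||P) in general.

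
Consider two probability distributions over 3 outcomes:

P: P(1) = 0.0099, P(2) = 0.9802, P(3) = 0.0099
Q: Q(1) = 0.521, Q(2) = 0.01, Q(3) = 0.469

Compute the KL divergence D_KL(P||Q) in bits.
6.3723 bits

D_KL(P||Q) = Σ P(x) log₂(P(x)/Q(x))

Computing term by term:
  P(1)·log₂(P(1)/Q(1)) = 0.0099·log₂(0.0099/0.521) = -0.05661
  P(2)·log₂(P(2)/Q(2)) = 0.9802·log₂(0.9802/0.01) = 6.48403
  P(3)·log₂(P(3)/Q(3)) = 0.0099·log₂(0.0099/0.469) = -0.05510

D_KL(P||Q) = -0.05661 + 6.48403 - 0.05510 = 6.37232 ≈ 6.3723 bits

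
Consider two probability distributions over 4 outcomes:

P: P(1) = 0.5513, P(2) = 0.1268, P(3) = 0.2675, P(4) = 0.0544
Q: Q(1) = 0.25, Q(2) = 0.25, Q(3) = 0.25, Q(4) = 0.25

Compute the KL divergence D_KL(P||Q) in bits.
0.4112 bits

D_KL(P||Q) = Σ P(x) log₂(P(x)/Q(x))

Computing term by term:
  P(1)·log₂(P(1)/Q(1)) = 0.5513·log₂(0.5513/0.25) = 0.62898
  P(2)·log₂(P(2)/Q(2)) = 0.1268·log₂(0.1268/0.25) = -0.12418
  P(3)·log₂(P(3)/Q(3)) = 0.2675·log₂(0.2675/0.25) = 0.02611
  P(4)·log₂(P(4)/Q(4)) = 0.0544·log₂(0.0544/0.25) = -0.11969

D_KL(P||Q) = 0.62898 - 0.12418 + 0.02611 - 0.11969 = 0.41122 ≈ 0.4112 bits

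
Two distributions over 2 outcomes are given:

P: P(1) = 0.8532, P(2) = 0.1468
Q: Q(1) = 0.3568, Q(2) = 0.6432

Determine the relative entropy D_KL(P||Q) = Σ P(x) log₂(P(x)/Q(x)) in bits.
0.7602 bits

D_KL(P||Q) = Σ P(x) log₂(P(x)/Q(x))

Computing term by term:
  P(1)·log₂(P(1)/Q(1)) = 0.8532·log₂(0.8532/0.3568) = 1.07313
  P(2)·log₂(P(2)/Q(2)) = 0.1468·log₂(0.1468/0.6432) = -0.31289

D_KL(P||Q) = 1.07313 - 0.31289 = 0.76024 ≈ 0.7602 bits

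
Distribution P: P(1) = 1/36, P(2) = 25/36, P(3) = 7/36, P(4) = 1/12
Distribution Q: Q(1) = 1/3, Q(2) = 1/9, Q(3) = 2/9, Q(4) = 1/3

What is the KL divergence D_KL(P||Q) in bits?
1.5323 bits

D_KL(P||Q) = Σ P(x) log₂(P(x)/Q(x))

Computing term by term:
  P(1)·log₂(P(1)/Q(1)) = (1/36)·log₂((1/36)/(1/3)) = -0.09958
  P(2)·log₂(P(2)/Q(2)) = (25/36)·log₂((25/36)/(1/9)) = 1.83601
  P(3)·log₂(P(3)/Q(3)) = (7/36)·log₂((7/36)/(2/9)) = -0.03746
  P(4)·log₂(P(4)/Q(4)) = (1/12)·log₂((1/12)/(1/3)) = -0.16667

D_KL(P||Q) = -0.09958 + 1.83601 - 0.03746 - 0.16667 = 1.53230 ≈ 1.5323 bits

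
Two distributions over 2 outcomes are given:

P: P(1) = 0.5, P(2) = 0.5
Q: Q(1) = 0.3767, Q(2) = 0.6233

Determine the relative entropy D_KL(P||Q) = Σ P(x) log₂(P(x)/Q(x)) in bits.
0.0453 bits

D_KL(P||Q) = Σ P(x) log₂(P(x)/Q(x))

Computing term by term:
  P(1)·log₂(P(1)/Q(1)) = 0.5·log₂(0.5/0.3767) = 0.20426
  P(2)·log₂(P(2)/Q(2)) = 0.5·log₂(0.5/0.6233) = -0.15900

D_KL(P||Q) = 0.20426 - 0.15900 = 0.04526 ≈ 0.0453 bits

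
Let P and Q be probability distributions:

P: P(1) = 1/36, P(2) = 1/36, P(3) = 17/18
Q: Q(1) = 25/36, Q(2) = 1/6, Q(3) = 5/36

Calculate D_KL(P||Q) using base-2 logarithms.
2.4111 bits

D_KL(P||Q) = Σ P(x) log₂(P(x)/Q(x))

Computing term by term:
  P(1)·log₂(P(1)/Q(1)) = (1/36)·log₂((1/36)/(25/36)) = -0.12900
  P(2)·log₂(P(2)/Q(2)) = (1/36)·log₂((1/36)/(1/6)) = -0.07180
  P(3)·log₂(P(3)/Q(3)) = (17/18)·log₂((17/18)/(5/36)) = 2.61189

D_KL(P||Q) = -0.12900 - 0.07180 + 2.61189 = 2.41109 ≈ 2.4111 bits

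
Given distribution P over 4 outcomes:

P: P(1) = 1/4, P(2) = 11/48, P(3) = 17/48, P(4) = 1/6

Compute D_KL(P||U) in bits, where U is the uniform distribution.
0.0517 bits

U(i) = 1/4 for all i

D_KL(P||U) = Σ P(x) log₂(P(x) / (1/4))
           = Σ P(x) log₂(P(x)) + log₂(4)
           = log₂(4) - H(P)

H(P) = -Σ P(x) log₂(P(x)):
  -P(1)·log₂(P(1)) = -(1/4)·log₂(1/4) = 0.50000
  -P(2)·log₂(P(2)) = -(11/48)·log₂(11/48) = 0.48710
  -P(3)·log₂(P(3)) = -(17/48)·log₂(17/48) = 0.53036
  -P(4)·log₂(P(4)) = -(1/6)·log₂(1/6) = 0.43083
H(P) = 0.50000 + 0.48710 + 0.53036 + 0.43083 = 1.94829 bits

log₂(4) = 2.00000 bits

D_KL(P||U) = 2.00000 - 1.94829 = 0.05171 ≈ 0.0517 bits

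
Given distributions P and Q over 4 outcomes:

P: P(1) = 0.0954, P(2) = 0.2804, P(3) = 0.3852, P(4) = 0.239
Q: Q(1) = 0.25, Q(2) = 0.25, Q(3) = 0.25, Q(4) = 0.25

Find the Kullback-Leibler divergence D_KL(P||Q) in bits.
0.1386 bits

D_KL(P||Q) = Σ P(x) log₂(P(x)/Q(x))

Computing term by term:
  P(1)·log₂(P(1)/Q(1)) = 0.0954·log₂(0.0954/0.25) = -0.13259
  P(2)·log₂(P(2)/Q(2)) = 0.2804·log₂(0.2804/0.25) = 0.04642
  P(3)·log₂(P(3)/Q(3)) = 0.3852·log₂(0.3852/0.25) = 0.24024
  P(4)·log₂(P(4)/Q(4)) = 0.239·log₂(0.239/0.25) = -0.01552

D_KL(P||Q) = -0.13259 + 0.04642 + 0.24024 - 0.01552 = 0.13855 ≈ 0.1386 bits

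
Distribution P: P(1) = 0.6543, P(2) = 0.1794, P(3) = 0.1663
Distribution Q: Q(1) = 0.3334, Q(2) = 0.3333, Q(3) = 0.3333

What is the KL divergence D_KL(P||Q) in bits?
0.3093 bits

D_KL(P||Q) = Σ P(x) log₂(P(x)/Q(x))

Computing term by term:
  P(1)·log₂(P(1)/Q(1)) = 0.6543·log₂(0.6543/0.3334) = 0.63644
  P(2)·log₂(P(2)/Q(2)) = 0.1794·log₂(0.1794/0.3333) = -0.16032
  P(3)·log₂(P(3)/Q(3)) = 0.1663·log₂(0.1663/0.3333) = -0.16680

D_KL(P||Q) = 0.63644 - 0.16032 - 0.16680 = 0.30932 ≈ 0.3093 bits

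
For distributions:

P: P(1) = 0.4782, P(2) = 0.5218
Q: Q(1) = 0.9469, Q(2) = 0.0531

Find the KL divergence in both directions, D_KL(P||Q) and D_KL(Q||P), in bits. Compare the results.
D_KL(P||Q) = 1.2489 bits, D_KL(Q||P) = 0.7582 bits. D_KL(P||Q) is larger than D_KL(Q||P) by 0.4907 bits; the two directions differ.

D_KL(P||Q) = Σ P(x) log₂(P(x)/Q(x))

Computing term by term:
  P(1)·log₂(P(1)/Q(1)) = 0.4782·log₂(0.4782/0.9469) = -0.47131
  P(2)·log₂(P(2)/Q(2)) = 0.5218·log₂(0.5218/0.0531) = 1.72022

D_KL(P||Q) = -0.47131 + 1.72022 = 1.24891 ≈ 1.2489 bits

D_KL(Q||P) = Σ Q(x) log₂(Q(x)/P(x))

Computing term by term:
  Q(1)·log₂(Q(1)/P(1)) = 0.9469·log₂(0.9469/0.4782) = 0.93326
  Q(2)·log₂(Q(2)/P(2)) = 0.0531·log₂(0.0531/0.5218) = -0.17506

D_KL(Q||P) = 0.93326 - 0.17506 = 0.75820 ≈ 0.7582 bits

These are NOT equal (difference: 0.4907 bits). KL divergence is asymmetric: D_KL(P||Q) ≠ D_KL(Q||P) in general.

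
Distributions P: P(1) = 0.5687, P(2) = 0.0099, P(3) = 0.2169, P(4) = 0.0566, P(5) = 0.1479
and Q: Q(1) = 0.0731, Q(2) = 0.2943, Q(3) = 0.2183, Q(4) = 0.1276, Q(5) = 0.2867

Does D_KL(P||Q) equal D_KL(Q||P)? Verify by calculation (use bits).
D_KL(P||Q) = 1.4251 bits, D_KL(Q||P) = 1.6493 bits. No — D_KL(P||Q) ≠ D_KL(Q||P) for this pair.

D_KL(P||Q) = Σ P(x) log₂(P(x)/Q(x))

Computing term by term:
  P(1)·log₂(P(1)/Q(1)) = 0.5687·log₂(0.5687/0.0731) = 1.68320
  P(2)·log₂(P(2)/Q(2)) = 0.0099·log₂(0.0099/0.2943) = -0.04845
  P(3)·log₂(P(3)/Q(3)) = 0.2169·log₂(0.2169/0.2183) = -0.00201
  P(4)·log₂(P(4)/Q(4)) = 0.0566·log₂(0.0566/0.1276) = -0.06638
  P(5)·log₂(P(5)/Q(5)) = 0.1479·log₂(0.1479/0.2867) = -0.14123

D_KL(P||Q) = 1.68320 - 0.04845 - 0.00201 - 0.06638 - 0.14123 = 1.42513 ≈ 1.4251 bits

D_KL(Q||P) = Σ Q(x) log₂(Q(x)/P(x))

Computing term by term:
  Q(1)·log₂(Q(1)/P(1)) = 0.0731·log₂(0.0731/0.5687) = -0.21636
  Q(2)·log₂(Q(2)/P(2)) = 0.2943·log₂(0.2943/0.0099) = 1.44022
  Q(3)·log₂(Q(3)/P(3)) = 0.2183·log₂(0.2183/0.2169) = 0.00203
  Q(4)·log₂(Q(4)/P(4)) = 0.1276·log₂(0.1276/0.0566) = 0.14964
  Q(5)·log₂(Q(5)/P(5)) = 0.2867·log₂(0.2867/0.1479) = 0.27378

D_KL(Q||P) = -0.21636 + 1.44022 + 0.00203 + 0.14964 + 0.27378 = 1.64931 ≈ 1.6493 bits

These are NOT equal (difference: 0.2242 bits). KL divergence is asymmetric: D_KL(P||Q) ≠ D_KL(Q||P) in general.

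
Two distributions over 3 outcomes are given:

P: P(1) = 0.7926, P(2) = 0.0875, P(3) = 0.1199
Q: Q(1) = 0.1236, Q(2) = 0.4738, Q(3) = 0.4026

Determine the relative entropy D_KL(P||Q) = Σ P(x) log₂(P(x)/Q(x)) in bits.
1.7021 bits

D_KL(P||Q) = Σ P(x) log₂(P(x)/Q(x))

Computing term by term:
  P(1)·log₂(P(1)/Q(1)) = 0.7926·log₂(0.7926/0.1236) = 2.12489
  P(2)·log₂(P(2)/Q(2)) = 0.0875·log₂(0.0875/0.4738) = -0.21323
  P(3)·log₂(P(3)/Q(3)) = 0.1199·log₂(0.1199/0.4026) = -0.20953

D_KL(P||Q) = 2.12489 - 0.21323 - 0.20953 = 1.70213 ≈ 1.7021 bits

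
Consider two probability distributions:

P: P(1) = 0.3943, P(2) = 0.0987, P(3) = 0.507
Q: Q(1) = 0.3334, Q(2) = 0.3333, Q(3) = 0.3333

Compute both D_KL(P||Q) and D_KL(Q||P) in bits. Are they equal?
D_KL(P||Q) = 0.2290 bits, D_KL(Q||P) = 0.3028 bits. No, they are not equal.

D_KL(P||Q) = Σ P(x) log₂(P(x)/Q(x))

Computing term by term:
  P(1)·log₂(P(1)/Q(1)) = 0.3943·log₂(0.3943/0.3334) = 0.09544
  P(2)·log₂(P(2)/Q(2)) = 0.0987·log₂(0.0987/0.3333) = -0.17329
  P(3)·log₂(P(3)/Q(3)) = 0.507·log₂(0.507/0.3333) = 0.30682

D_KL(P||Q) = 0.09544 - 0.17329 + 0.30682 = 0.22897 ≈ 0.2290 bits

D_KL(Q||P) = Σ Q(x) log₂(Q(x)/P(x))

Computing term by term:
  Q(1)·log₂(Q(1)/P(1)) = 0.3334·log₂(0.3334/0.3943) = -0.08070
  Q(2)·log₂(Q(2)/P(2)) = 0.3333·log₂(0.3333/0.0987) = 0.58517
  Q(3)·log₂(Q(3)/P(3)) = 0.3333·log₂(0.3333/0.507) = -0.20170

D_KL(Q||P) = -0.08070 + 0.58517 - 0.20170 = 0.30277 ≈ 0.3028 bits

These are NOT equal (difference: 0.0738 bits). KL divergence is asymmetric: D_KL(P||Q) ≠ D_KL(Q||P) in general.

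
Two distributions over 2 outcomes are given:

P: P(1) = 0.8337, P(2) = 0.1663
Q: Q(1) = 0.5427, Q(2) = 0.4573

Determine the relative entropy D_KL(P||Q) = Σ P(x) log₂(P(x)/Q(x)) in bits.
0.2737 bits

D_KL(P||Q) = Σ P(x) log₂(P(x)/Q(x))

Computing term by term:
  P(1)·log₂(P(1)/Q(1)) = 0.8337·log₂(0.8337/0.5427) = 0.51637
  P(2)·log₂(P(2)/Q(2)) = 0.1663·log₂(0.1663/0.4573) = -0.24269

D_KL(P||Q) = 0.51637 - 0.24269 = 0.27368 ≈ 0.2737 bits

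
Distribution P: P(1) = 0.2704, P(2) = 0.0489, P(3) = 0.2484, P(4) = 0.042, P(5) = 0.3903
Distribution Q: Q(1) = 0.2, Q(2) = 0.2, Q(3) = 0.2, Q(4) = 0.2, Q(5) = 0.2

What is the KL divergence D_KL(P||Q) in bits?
0.3779 bits

D_KL(P||Q) = Σ P(x) log₂(P(x)/Q(x))

Computing term by term:
  P(1)·log₂(P(1)/Q(1)) = 0.2704·log₂(0.2704/0.2) = 0.11765
  P(2)·log₂(P(2)/Q(2)) = 0.0489·log₂(0.0489/0.2) = -0.09937
  P(3)·log₂(P(3)/Q(3)) = 0.2484·log₂(0.2484/0.2) = 0.07767
  P(4)·log₂(P(4)/Q(4)) = 0.042·log₂(0.042/0.2) = -0.09456
  P(5)·log₂(P(5)/Q(5)) = 0.3903·log₂(0.3903/0.2) = 0.37648

D_KL(P||Q) = 0.11765 - 0.09937 + 0.07767 - 0.09456 + 0.37648 = 0.37787 ≈ 0.3779 bits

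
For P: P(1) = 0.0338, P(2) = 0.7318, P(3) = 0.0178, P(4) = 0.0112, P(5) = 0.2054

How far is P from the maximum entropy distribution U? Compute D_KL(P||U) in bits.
1.1820 bits

U(i) = 1/5 for all i

D_KL(P||U) = Σ P(x) log₂(P(x) / (1/5))
           = Σ P(x) log₂(P(x)) + log₂(5)
           = log₂(5) - H(P)

H(P) = -Σ P(x) log₂(P(x)):
  -P(1)·log₂(P(1)) = -(0.0338)·log₂(0.0338) = 0.16517
  -P(2)·log₂(P(2)) = -(0.7318)·log₂(0.7318) = 0.32966
  -P(3)·log₂(P(3)) = -(0.0178)·log₂(0.0178) = 0.10345
  -P(4)·log₂(P(4)) = -(0.0112)·log₂(0.0112) = 0.07258
  -P(5)·log₂(P(5)) = -(0.2054)·log₂(0.2054) = 0.46903
H(P) = 0.16517 + 0.32966 + 0.10345 + 0.07258 + 0.46903 = 1.13989 bits

log₂(5) = 2.32193 bits

D_KL(P||U) = 2.32193 - 1.13989 = 1.18204 ≈ 1.1820 bits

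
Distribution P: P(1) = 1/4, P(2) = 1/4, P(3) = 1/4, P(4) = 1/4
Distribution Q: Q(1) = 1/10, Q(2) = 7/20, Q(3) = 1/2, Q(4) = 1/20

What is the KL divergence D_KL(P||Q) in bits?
0.5396 bits

D_KL(P||Q) = Σ P(x) log₂(P(x)/Q(x))

Computing term by term:
  P(1)·log₂(P(1)/Q(1)) = (1/4)·log₂((1/4)/(1/10)) = 0.33048
  P(2)·log₂(P(2)/Q(2)) = (1/4)·log₂((1/4)/(7/20)) = -0.12136
  P(3)·log₂(P(3)/Q(3)) = (1/4)·log₂((1/4)/(1/2)) = -0.25000
  P(4)·log₂(P(4)/Q(4)) = (1/4)·log₂((1/4)/(1/20)) = 0.58048

D_KL(P||Q) = 0.33048 - 0.12136 - 0.25000 + 0.58048 = 0.53960 ≈ 0.5396 bits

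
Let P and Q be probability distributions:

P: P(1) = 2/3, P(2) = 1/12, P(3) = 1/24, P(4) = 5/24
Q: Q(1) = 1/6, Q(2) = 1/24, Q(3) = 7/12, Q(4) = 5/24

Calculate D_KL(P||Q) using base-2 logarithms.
1.2580 bits

D_KL(P||Q) = Σ P(x) log₂(P(x)/Q(x))

Computing term by term:
  P(1)·log₂(P(1)/Q(1)) = (2/3)·log₂((2/3)/(1/6)) = 1.33333
  P(2)·log₂(P(2)/Q(2)) = (1/12)·log₂((1/12)/(1/24)) = 0.08333
  P(3)·log₂(P(3)/Q(3)) = (1/24)·log₂((1/24)/(7/12)) = -0.15864
  P(4)·log₂(P(4)/Q(4)) = (5/24)·log₂((5/24)/(5/24)) = 0.00000

D_KL(P||Q) = 1.33333 + 0.08333 - 0.15864 + 0.00000 = 1.25802 ≈ 1.2580 bits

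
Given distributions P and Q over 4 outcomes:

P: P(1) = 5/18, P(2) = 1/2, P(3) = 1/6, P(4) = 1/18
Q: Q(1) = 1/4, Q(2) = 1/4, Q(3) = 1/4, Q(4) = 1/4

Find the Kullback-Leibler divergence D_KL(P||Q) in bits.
0.3242 bits

D_KL(P||Q) = Σ P(x) log₂(P(x)/Q(x))

Computing term by term:
  P(1)·log₂(P(1)/Q(1)) = (5/18)·log₂((5/18)/(1/4)) = 0.04222
  P(2)·log₂(P(2)/Q(2)) = (1/2)·log₂((1/2)/(1/4)) = 0.50000
  P(3)·log₂(P(3)/Q(3)) = (1/6)·log₂((1/6)/(1/4)) = -0.09749
  P(4)·log₂(P(4)/Q(4)) = (1/18)·log₂((1/18)/(1/4)) = -0.12055

D_KL(P||Q) = 0.04222 + 0.50000 - 0.09749 - 0.12055 = 0.32418 ≈ 0.3242 bits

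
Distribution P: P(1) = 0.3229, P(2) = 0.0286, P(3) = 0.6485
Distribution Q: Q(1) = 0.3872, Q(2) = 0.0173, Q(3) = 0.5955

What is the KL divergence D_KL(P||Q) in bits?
0.0159 bits

D_KL(P||Q) = Σ P(x) log₂(P(x)/Q(x))

Computing term by term:
  P(1)·log₂(P(1)/Q(1)) = 0.3229·log₂(0.3229/0.3872) = -0.08460
  P(2)·log₂(P(2)/Q(2)) = 0.0286·log₂(0.0286/0.0173) = 0.02074
  P(3)·log₂(P(3)/Q(3)) = 0.6485·log₂(0.6485/0.5955) = 0.07977

D_KL(P||Q) = -0.08460 + 0.02074 + 0.07977 = 0.01591 ≈ 0.0159 bits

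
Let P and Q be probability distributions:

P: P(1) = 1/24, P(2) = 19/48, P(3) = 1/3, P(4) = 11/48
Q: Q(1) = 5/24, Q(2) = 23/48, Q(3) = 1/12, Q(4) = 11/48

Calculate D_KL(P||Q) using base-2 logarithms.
0.4608 bits

D_KL(P||Q) = Σ P(x) log₂(P(x)/Q(x))

Computing term by term:
  P(1)·log₂(P(1)/Q(1)) = (1/24)·log₂((1/24)/(5/24)) = -0.09675
  P(2)·log₂(P(2)/Q(2)) = (19/48)·log₂((19/48)/(23/48)) = -0.10911
  P(3)·log₂(P(3)/Q(3)) = (1/3)·log₂((1/3)/(1/12)) = 0.66667
  P(4)·log₂(P(4)/Q(4)) = (11/48)·log₂((11/48)/(11/48)) = 0.00000

D_KL(P||Q) = -0.09675 - 0.10911 + 0.66667 + 0.00000 = 0.46081 ≈ 0.4608 bits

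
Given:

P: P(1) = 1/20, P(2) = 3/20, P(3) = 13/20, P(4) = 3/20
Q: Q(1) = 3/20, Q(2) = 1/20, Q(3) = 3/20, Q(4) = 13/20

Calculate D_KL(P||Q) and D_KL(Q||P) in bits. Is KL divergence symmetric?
D_KL(P||Q) = 1.2162 bits, D_KL(Q||P) = 1.2162 bits. The two values coincide for this particular pair, but no — KL divergence is not symmetric in general.

D_KL(P||Q) = Σ P(x) log₂(P(x)/Q(x))

Computing term by term:
  P(1)·log₂(P(1)/Q(1)) = (1/20)·log₂((1/20)/(3/20)) = -0.07925
  P(2)·log₂(P(2)/Q(2)) = (3/20)·log₂((3/20)/(1/20)) = 0.23774
  P(3)·log₂(P(3)/Q(3)) = (13/20)·log₂((13/20)/(3/20)) = 1.37506
  P(4)·log₂(P(4)/Q(4)) = (3/20)·log₂((3/20)/(13/20)) = -0.31732

D_KL(P||Q) = -0.07925 + 0.23774 + 1.37506 - 0.31732 = 1.21623 ≈ 1.2162 bits

D_KL(Q||P) = Σ Q(x) log₂(Q(x)/P(x))

Computing term by term:
  Q(1)·log₂(Q(1)/P(1)) = (3/20)·log₂((3/20)/(1/20)) = 0.23774
  Q(2)·log₂(Q(2)/P(2)) = (1/20)·log₂((1/20)/(3/20)) = -0.07925
  Q(3)·log₂(Q(3)/P(3)) = (3/20)·log₂((3/20)/(13/20)) = -0.31732
  Q(4)·log₂(Q(4)/P(4)) = (13/20)·log₂((13/20)/(3/20)) = 1.37506

D_KL(Q||P) = 0.23774 - 0.07925 - 0.31732 + 1.37506 = 1.21623 ≈ 1.2162 bits

These ARE equal here. Q is P with outcomes relabeled (Q(1) = P(2), Q(2) = P(1), Q(3) = P(4), Q(4) = P(3)) by a relabeling that is its own inverse, so the two sums contain exactly the same terms in a different order. This is a special case — KL divergence is not symmetric in general: D_KL(P||Q) ≠ D_KL(Q||P) for most P, Q.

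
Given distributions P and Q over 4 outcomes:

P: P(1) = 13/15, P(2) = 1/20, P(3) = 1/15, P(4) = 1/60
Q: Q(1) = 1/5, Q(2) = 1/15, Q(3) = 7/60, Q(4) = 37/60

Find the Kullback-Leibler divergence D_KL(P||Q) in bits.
1.6720 bits

D_KL(P||Q) = Σ P(x) log₂(P(x)/Q(x))

Computing term by term:
  P(1)·log₂(P(1)/Q(1)) = (13/15)·log₂((13/15)/(1/5)) = 1.83341
  P(2)·log₂(P(2)/Q(2)) = (1/20)·log₂((1/20)/(1/15)) = -0.02075
  P(3)·log₂(P(3)/Q(3)) = (1/15)·log₂((1/15)/(7/60)) = -0.05382
  P(4)·log₂(P(4)/Q(4)) = (1/60)·log₂((1/60)/(37/60)) = -0.08682

D_KL(P||Q) = 1.83341 - 0.02075 - 0.05382 - 0.08682 = 1.67202 ≈ 1.6720 bits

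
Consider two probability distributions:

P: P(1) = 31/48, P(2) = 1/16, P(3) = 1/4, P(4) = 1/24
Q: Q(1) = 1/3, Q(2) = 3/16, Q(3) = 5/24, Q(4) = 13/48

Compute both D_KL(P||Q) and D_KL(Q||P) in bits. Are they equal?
D_KL(P||Q) = 0.4704 bits, D_KL(Q||P) = 0.6557 bits. No, they are not equal.

D_KL(P||Q) = Σ P(x) log₂(P(x)/Q(x))

Computing term by term:
  P(1)·log₂(P(1)/Q(1)) = (31/48)·log₂((31/48)/(1/3)) = 0.61625
  P(2)·log₂(P(2)/Q(2)) = (1/16)·log₂((1/16)/(3/16)) = -0.09906
  P(3)·log₂(P(3)/Q(3)) = (1/4)·log₂((1/4)/(5/24)) = 0.06576
  P(4)·log₂(P(4)/Q(4)) = (1/24)·log₂((1/24)/(13/48)) = -0.11252

D_KL(P||Q) = 0.61625 - 0.09906 + 0.06576 - 0.11252 = 0.47043 ≈ 0.4704 bits

D_KL(Q||P) = Σ Q(x) log₂(Q(x)/P(x))

Computing term by term:
  Q(1)·log₂(Q(1)/P(1)) = (1/3)·log₂((1/3)/(31/48)) = -0.31807
  Q(2)·log₂(Q(2)/P(2)) = (3/16)·log₂((3/16)/(1/16)) = 0.29718
  Q(3)·log₂(Q(3)/P(3)) = (5/24)·log₂((5/24)/(1/4)) = -0.05480
  Q(4)·log₂(Q(4)/P(4)) = (13/48)·log₂((13/48)/(1/24)) = 0.73137

D_KL(Q||P) = -0.31807 + 0.29718 - 0.05480 + 0.73137 = 0.65568 ≈ 0.6557 bits

These are NOT equal (difference: 0.1853 bits). KL divergence is asymmetric: D_KL(P||Q) ≠ D_KL(Q||P) in general.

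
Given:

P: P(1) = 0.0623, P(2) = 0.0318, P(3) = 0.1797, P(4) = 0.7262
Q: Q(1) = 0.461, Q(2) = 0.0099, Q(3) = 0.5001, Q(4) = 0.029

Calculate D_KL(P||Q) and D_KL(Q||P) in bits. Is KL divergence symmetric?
D_KL(P||Q) = 2.9824 bits, D_KL(Q||P) = 1.9182 bits. No, KL divergence is not symmetric.

D_KL(P||Q) = Σ P(x) log₂(P(x)/Q(x))

Computing term by term:
  P(1)·log₂(P(1)/Q(1)) = 0.0623·log₂(0.0623/0.461) = -0.17989
  P(2)·log₂(P(2)/Q(2)) = 0.0318·log₂(0.0318/0.0099) = 0.05354
  P(3)·log₂(P(3)/Q(3)) = 0.1797·log₂(0.1797/0.5001) = -0.26535
  P(4)·log₂(P(4)/Q(4)) = 0.7262·log₂(0.7262/0.029) = 3.37410

D_KL(P||Q) = -0.17989 + 0.05354 - 0.26535 + 3.37410 = 2.98240 ≈ 2.9824 bits

D_KL(Q||P) = Σ Q(x) log₂(Q(x)/P(x))

Computing term by term:
  Q(1)·log₂(Q(1)/P(1)) = 0.461·log₂(0.461/0.0623) = 1.33112
  Q(2)·log₂(Q(2)/P(2)) = 0.0099·log₂(0.0099/0.0318) = -0.01667
  Q(3)·log₂(Q(3)/P(3)) = 0.5001·log₂(0.5001/0.1797) = 0.73846
  Q(4)·log₂(Q(4)/P(4)) = 0.029·log₂(0.029/0.7262) = -0.13474

D_KL(Q||P) = 1.33112 - 0.01667 + 0.73846 - 0.13474 = 1.91817 ≈ 1.9182 bits

These are NOT equal (difference: 1.0642 bits). KL divergence is asymmetric: D_KL(P||Q) ≠ D_KL(Q||P) in general.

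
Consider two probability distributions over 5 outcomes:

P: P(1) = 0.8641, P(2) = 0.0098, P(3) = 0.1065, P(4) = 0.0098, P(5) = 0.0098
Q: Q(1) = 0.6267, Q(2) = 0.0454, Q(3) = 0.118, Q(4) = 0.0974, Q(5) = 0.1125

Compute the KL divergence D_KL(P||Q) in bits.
0.2960 bits

D_KL(P||Q) = Σ P(x) log₂(P(x)/Q(x))

Computing term by term:
  P(1)·log₂(P(1)/Q(1)) = 0.8641·log₂(0.8641/0.6267) = 0.40044
  P(2)·log₂(P(2)/Q(2)) = 0.0098·log₂(0.0098/0.0454) = -0.02168
  P(3)·log₂(P(3)/Q(3)) = 0.1065·log₂(0.1065/0.118) = -0.01575
  P(4)·log₂(P(4)/Q(4)) = 0.0098·log₂(0.0098/0.0974) = -0.03247
  P(5)·log₂(P(5)/Q(5)) = 0.0098·log₂(0.0098/0.1125) = -0.03451

D_KL(P||Q) = 0.40044 - 0.02168 - 0.01575 - 0.03247 - 0.03451 = 0.29603 ≈ 0.2960 bits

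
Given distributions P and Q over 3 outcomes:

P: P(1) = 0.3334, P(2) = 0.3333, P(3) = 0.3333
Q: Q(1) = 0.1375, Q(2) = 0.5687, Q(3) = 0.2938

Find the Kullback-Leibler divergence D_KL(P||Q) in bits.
0.2298 bits

D_KL(P||Q) = Σ P(x) log₂(P(x)/Q(x))

Computing term by term:
  P(1)·log₂(P(1)/Q(1)) = 0.3334·log₂(0.3334/0.1375) = 0.42603
  P(2)·log₂(P(2)/Q(2)) = 0.3333·log₂(0.3333/0.5687) = -0.25692
  P(3)·log₂(P(3)/Q(3)) = 0.3333·log₂(0.3333/0.2938) = 0.06066

D_KL(P||Q) = 0.42603 - 0.25692 + 0.06066 = 0.22977 ≈ 0.2298 bits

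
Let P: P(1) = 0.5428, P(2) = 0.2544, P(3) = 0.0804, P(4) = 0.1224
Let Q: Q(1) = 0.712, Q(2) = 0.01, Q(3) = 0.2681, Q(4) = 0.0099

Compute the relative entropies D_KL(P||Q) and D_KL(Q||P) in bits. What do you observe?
D_KL(P||Q) = 1.2797 bits, D_KL(Q||P) = 0.6619 bits. The two directions give different values (D_KL(P||Q) exceeds D_KL(Q||P) by 0.6178 bits): KL divergence is asymmetric.

D_KL(P||Q) = Σ P(x) log₂(P(x)/Q(x))

Computing term by term:
  P(1)·log₂(P(1)/Q(1)) = 0.5428·log₂(0.5428/0.712) = -0.21248
  P(2)·log₂(P(2)/Q(2)) = 0.2544·log₂(0.2544/0.01) = 1.18780
  P(3)·log₂(P(3)/Q(3)) = 0.0804·log₂(0.0804/0.2681) = -0.13970
  P(4)·log₂(P(4)/Q(4)) = 0.1224·log₂(0.1224/0.0099) = 0.44407

D_KL(P||Q) = -0.21248 + 1.18780 - 0.13970 + 0.44407 = 1.27969 ≈ 1.2797 bits

D_KL(Q||P) = Σ Q(x) log₂(Q(x)/P(x))

Computing term by term:
  Q(1)·log₂(Q(1)/P(1)) = 0.712·log₂(0.712/0.5428) = 0.27872
  Q(2)·log₂(Q(2)/P(2)) = 0.01·log₂(0.01/0.2544) = -0.04669
  Q(3)·log₂(Q(3)/P(3)) = 0.2681·log₂(0.2681/0.0804) = 0.46582
  Q(4)·log₂(Q(4)/P(4)) = 0.0099·log₂(0.0099/0.1224) = -0.03592

D_KL(Q||P) = 0.27872 - 0.04669 + 0.46582 - 0.03592 = 0.66193 ≈ 0.6619 bits

These are NOT equal (difference: 0.6178 bits). KL divergence is asymmetric: D_KL(P||Q) ≠ D_KL(Q||P) in general.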